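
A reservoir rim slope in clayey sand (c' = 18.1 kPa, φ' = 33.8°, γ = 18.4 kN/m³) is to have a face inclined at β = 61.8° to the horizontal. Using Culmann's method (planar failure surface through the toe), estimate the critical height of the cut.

Culmann's analysis gives the critical failure plane at α_cr = (β + φ')/2 = (61.8 + 33.8)/2 = 47.8°, and the critical height
H_c = (4c'/γ) · sinβ cosφ' / [1 − cos(β − φ')]
    = (4·18.1/18.4) · sin61.8°·cos33.8° / [1 − cos(28.0°)]
    = 3.935 · 0.8813·0.8310 / [1 − 0.8829]
    = 3.935 · 0.7323 / 0.1171
    = 24.62 m

H_c = 24.62 m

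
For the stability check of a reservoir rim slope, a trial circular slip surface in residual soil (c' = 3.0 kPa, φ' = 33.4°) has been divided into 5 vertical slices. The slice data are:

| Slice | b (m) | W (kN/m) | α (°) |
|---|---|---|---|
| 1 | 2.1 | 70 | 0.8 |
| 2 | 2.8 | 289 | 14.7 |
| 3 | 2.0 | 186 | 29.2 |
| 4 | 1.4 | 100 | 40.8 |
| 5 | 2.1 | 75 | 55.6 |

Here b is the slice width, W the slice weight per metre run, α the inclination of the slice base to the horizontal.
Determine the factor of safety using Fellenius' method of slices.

FS = 1.55

Ordinary method of slices: FS = Σ[c'·Δl_i + (W_i cosα_i)·tanφ'] / Σ W_i sinα_i, with Δl_i = b_i / cosα_i.
Slice 1: Δl = 2.1/cos0.8° = 2.100 m; N'_1 = 70·cos0.8° = 70.0; c'Δl = 6.30; W sinα = 1.0
Slice 2: Δl = 2.8/cos14.7° = 2.895 m; N'_2 = 289·cos14.7° = 279.5; c'Δl = 8.68; W sinα = 73.3
Slice 3: Δl = 2.0/cos29.2° = 2.291 m; N'_3 = 186·cos29.2° = 162.4; c'Δl = 6.87; W sinα = 90.7
Slice 4: Δl = 1.4/cos40.8° = 1.849 m; N'_4 = 100·cos40.8° = 75.7; c'Δl = 5.55; W sinα = 65.3
Slice 5: Δl = 2.1/cos55.6° = 3.717 m; N'_5 = 75·cos55.6° = 42.4; c'Δl = 11.15; W sinα = 61.9
Σc'Δl = 38.6 kN/m; ΣN' = 630.0 kN/m; ΣW sinα = 292.3 kN/m
Resisting = 38.6 + 630.0·tan33.4° = 38.6 + 415.4 = 453.9 kN/m
FS = 453.9 / 292.3 = 1.553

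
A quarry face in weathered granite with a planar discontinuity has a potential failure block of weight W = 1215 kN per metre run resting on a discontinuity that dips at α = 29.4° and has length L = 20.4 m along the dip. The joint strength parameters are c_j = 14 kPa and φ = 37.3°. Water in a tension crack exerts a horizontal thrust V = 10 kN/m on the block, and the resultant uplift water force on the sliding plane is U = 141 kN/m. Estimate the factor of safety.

FS = 1.62

Resolving the block weight along and normal to the plane and applying the Mohr–Coulomb strength on the joint:
N' = W cosα − U − V sinα = 1215·cos29.4° − 141 − 10·sin29.4° = 912.6 kN/m
Driving force T = W sinα + V cosα = 1215·sin29.4° + 10·cos29.4° = 605.2 kN/m
Resisting force R = c_j·L + N'·tanφ = 14·20.4 + 912.6·tan37.3° = 285.6 + 695.2 = 980.8 kN/m
FS = R / T = 980.8 / 605.2 = 1.621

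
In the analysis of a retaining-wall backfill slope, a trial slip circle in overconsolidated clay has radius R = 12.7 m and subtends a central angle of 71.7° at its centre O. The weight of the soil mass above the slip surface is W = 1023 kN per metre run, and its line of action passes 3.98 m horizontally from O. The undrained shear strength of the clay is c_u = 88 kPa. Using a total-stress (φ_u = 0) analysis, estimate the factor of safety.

Taking moments about the centre O, the resisting moment is provided by the undrained shear strength acting along the arc:
Arc length L_a = R·θ = 12.7·(71.7°·π/180) = 12.7·1.2514 = 15.89 m
M_R = c_u·L_a·R = 88·15.89·12.7 = 17761.8 kN·m/m
M_D = W·d = 1023·3.98 = 4071.5 kN·m/m
FS = M_R / M_D = 17761.8 / 4071.5 = 4.362

FS = 4.36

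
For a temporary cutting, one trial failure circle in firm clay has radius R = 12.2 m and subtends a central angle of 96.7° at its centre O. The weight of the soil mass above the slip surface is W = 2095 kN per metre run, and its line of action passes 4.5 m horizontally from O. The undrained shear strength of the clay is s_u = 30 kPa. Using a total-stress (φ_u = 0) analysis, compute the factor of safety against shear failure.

Taking moments about the centre O, the resisting moment is provided by the undrained shear strength acting along the arc:
Arc length L_a = R·θ = 12.2·(96.7°·π/180) = 12.2·1.6877 = 20.59 m
M_R = s_u·L_a·R = 30·20.59·12.2 = 7536.1 kN·m/m
M_D = W·d = 2095·4.5 = 9427.5 kN·m/m
FS = M_R / M_D = 7536.1 / 9427.5 = 0.799

FS = 0.80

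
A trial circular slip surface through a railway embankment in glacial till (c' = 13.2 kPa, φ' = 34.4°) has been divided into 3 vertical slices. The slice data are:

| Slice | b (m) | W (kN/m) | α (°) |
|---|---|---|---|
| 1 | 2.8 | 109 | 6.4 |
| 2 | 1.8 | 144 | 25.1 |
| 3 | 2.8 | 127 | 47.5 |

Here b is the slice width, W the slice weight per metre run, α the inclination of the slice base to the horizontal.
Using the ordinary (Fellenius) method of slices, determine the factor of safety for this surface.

FS = 2.04

Ordinary method of slices: FS = Σ[c'·Δl_i + (W_i cosα_i)·tanφ'] / Σ W_i sinα_i, with Δl_i = b_i / cosα_i.
Slice 1: Δl = 2.8/cos6.4° = 2.818 m; N'_1 = 109·cos6.4° = 108.3; c'Δl = 37.19; W sinα = 12.2
Slice 2: Δl = 1.8/cos25.1° = 1.988 m; N'_2 = 144·cos25.1° = 130.4; c'Δl = 26.24; W sinα = 61.1
Slice 3: Δl = 2.8/cos47.5° = 4.145 m; N'_3 = 127·cos47.5° = 85.8; c'Δl = 54.71; W sinα = 93.6
Σc'Δl = 118.1 kN/m; ΣN' = 324.5 kN/m; ΣW sinα = 166.9 kN/m
Resisting = 118.1 + 324.5·tan34.4° = 118.1 + 222.2 = 340.3 kN/m
FS = 340.3 / 166.9 = 2.040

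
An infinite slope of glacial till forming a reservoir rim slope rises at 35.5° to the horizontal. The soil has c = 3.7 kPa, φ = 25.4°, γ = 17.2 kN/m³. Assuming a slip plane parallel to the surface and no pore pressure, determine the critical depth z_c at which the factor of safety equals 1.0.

z_c = 1.36 m

Setting FS = 1.00 in FS = [c + γz cos²β tanφ] / [γz sinβ cosβ] and solving for z:
z = c / [γ cosβ (FS·sinβ − cosβ·tanφ)]
  = 3.7 / [17.2·cos35.5°·(1.00·sin35.5° − cos35.5°·tan25.4°)]
  = 3.7 / [17.2·0.8141·(1.00·0.5807 − 0.8141·0.4748)]
  = 3.7 / 2.7184 = 1.361 m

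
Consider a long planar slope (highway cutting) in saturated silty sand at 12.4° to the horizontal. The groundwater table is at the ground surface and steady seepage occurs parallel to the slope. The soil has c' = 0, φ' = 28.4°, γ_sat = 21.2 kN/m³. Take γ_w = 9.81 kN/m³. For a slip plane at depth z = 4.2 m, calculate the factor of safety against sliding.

With seepage parallel to the slope and the water table at the surface, the effective normal stress on the slip plane uses the buoyant unit weight γ' = γ_sat − γ_w while the driving shear stress uses γ_sat:
FS = [c' + γ' z cos²β tanφ'] / [γ_sat z sinβ cosβ]
(For c' = 0 this reduces to FS = (γ'/γ_sat)·tanφ'/tanβ.)
γ' = 21.2 − 9.81 = 11.39 kN/m³
Numerator = 0.0 + 11.39·4.2·cos²12.4°·tan28.4° = 0.0 + 11.39·4.2·0.9539·0.5407 = 24.673 kPa
Denominator = 21.2·4.2·sin12.4°·cos12.4° = 21.2·4.2·0.2147·0.9767 = 18.674 kPa
FS = 24.673 / 18.674 = 1.321

FS = 1.32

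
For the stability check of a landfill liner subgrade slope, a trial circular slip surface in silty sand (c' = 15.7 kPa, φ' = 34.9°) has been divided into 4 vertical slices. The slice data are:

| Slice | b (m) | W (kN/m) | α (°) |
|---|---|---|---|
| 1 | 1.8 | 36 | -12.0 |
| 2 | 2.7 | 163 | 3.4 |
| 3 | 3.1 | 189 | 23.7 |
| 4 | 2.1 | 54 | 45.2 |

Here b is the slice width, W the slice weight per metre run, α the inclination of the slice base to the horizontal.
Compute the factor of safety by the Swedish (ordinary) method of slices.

Ordinary method of slices: FS = Σ[c'·Δl_i + (W_i cosα_i)·tanφ'] / Σ W_i sinα_i, with Δl_i = b_i / cosα_i.
Slice 1: Δl = 1.8/cos(-12.0°) = 1.840 m; N'_1 = 36·cos(-12.0°) = 35.2; c'Δl = 28.89; W sinα = -7.5
Slice 2: Δl = 2.7/cos3.4° = 2.705 m; N'_2 = 163·cos3.4° = 162.7; c'Δl = 42.46; W sinα = 9.7
Slice 3: Δl = 3.1/cos23.7° = 3.386 m; N'_3 = 189·cos23.7° = 173.1; c'Δl = 53.15; W sinα = 76.0
Slice 4: Δl = 2.1/cos45.2° = 2.980 m; N'_4 = 54·cos45.2° = 38.1; c'Δl = 46.79; W sinα = 38.3
Σc'Δl = 171.3 kN/m; ΣN' = 409.0 kN/m; ΣW sinα = 116.5 kN/m
Resisting = 171.3 + 409.0·tan34.9° = 171.3 + 285.3 = 456.6 kN/m
FS = 456.6 / 116.5 = 3.921

FS = 3.92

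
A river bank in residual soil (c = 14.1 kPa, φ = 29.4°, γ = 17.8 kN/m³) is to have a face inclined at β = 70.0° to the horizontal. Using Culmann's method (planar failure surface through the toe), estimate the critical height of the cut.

H_c = 10.78 m

Culmann's analysis gives the critical failure plane at α_cr = (β + φ)/2 = (70.0 + 29.4)/2 = 49.7°, and the critical height
H_c = (4c/γ) · sinβ cosφ / [1 − cos(β − φ)]
    = (4·14.1/17.8) · sin70.0°·cos29.4° / [1 − cos(40.6°)]
    = 3.169 · 0.9397·0.8712 / [1 − 0.7593]
    = 3.169 · 0.8187 / 0.2407
    = 10.78 m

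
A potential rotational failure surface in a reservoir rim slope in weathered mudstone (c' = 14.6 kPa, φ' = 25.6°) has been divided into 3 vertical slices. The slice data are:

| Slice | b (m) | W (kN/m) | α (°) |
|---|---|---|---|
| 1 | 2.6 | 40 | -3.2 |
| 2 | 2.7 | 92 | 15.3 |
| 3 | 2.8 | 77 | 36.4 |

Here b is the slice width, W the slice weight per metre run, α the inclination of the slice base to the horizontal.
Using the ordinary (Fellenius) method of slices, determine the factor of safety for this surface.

Ordinary method of slices: FS = Σ[c'·Δl_i + (W_i cosα_i)·tanφ'] / Σ W_i sinα_i, with Δl_i = b_i / cosα_i.
Slice 1: Δl = 2.6/cos(-3.2°) = 2.604 m; N'_1 = 40·cos(-3.2°) = 39.9; c'Δl = 38.02; W sinα = -2.2
Slice 2: Δl = 2.7/cos15.3° = 2.799 m; N'_2 = 92·cos15.3° = 88.7; c'Δl = 40.87; W sinα = 24.3
Slice 3: Δl = 2.8/cos36.4° = 3.479 m; N'_3 = 77·cos36.4° = 62.0; c'Δl = 50.79; W sinα = 45.7
Σc'Δl = 129.7 kN/m; ΣN' = 190.7 kN/m; ΣW sinα = 67.7 kN/m
Resisting = 129.7 + 190.7·tan25.6° = 129.7 + 91.3 = 221.0 kN/m
FS = 221.0 / 67.7 = 3.263

FS = 3.26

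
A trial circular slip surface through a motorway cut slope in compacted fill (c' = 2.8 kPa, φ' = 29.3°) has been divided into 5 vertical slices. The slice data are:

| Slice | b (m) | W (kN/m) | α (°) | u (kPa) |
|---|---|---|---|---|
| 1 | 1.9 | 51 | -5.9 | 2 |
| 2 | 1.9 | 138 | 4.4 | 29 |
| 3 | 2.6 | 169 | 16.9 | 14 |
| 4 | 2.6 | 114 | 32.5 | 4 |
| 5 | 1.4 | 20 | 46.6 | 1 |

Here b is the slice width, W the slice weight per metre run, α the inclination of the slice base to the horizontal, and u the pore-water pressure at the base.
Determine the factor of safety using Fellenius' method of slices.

FS = 1.75

Ordinary method of slices: FS = Σ[c'·Δl_i + (W_i cosα_i − u_i·Δl_i)·tanφ'] / Σ W_i sinα_i, with Δl_i = b_i / cosα_i.
Slice 1: Δl = 1.9/cos(-5.9°) = 1.910 m; N'_1 = 51·cos(-5.9°) − 2·1.910 = 46.9; c'Δl = 5.35; W sinα = -5.2
Slice 2: Δl = 1.9/cos4.4° = 1.906 m; N'_2 = 138·cos4.4° − 29·1.906 = 82.3; c'Δl = 5.34; W sinα = 10.6
Slice 3: Δl = 2.6/cos16.9° = 2.717 m; N'_3 = 169·cos16.9° − 14·2.717 = 123.7; c'Δl = 7.61; W sinα = 49.1
Slice 4: Δl = 2.6/cos32.5° = 3.083 m; N'_4 = 114·cos32.5° − 4·3.083 = 83.8; c'Δl = 8.63; W sinα = 61.3
Slice 5: Δl = 1.4/cos46.6° = 2.038 m; N'_5 = 20·cos46.6° − 1·2.038 = 11.7; c'Δl = 5.71; W sinα = 14.5
Σc'Δl = 32.6 kN/m; ΣN' = 348.4 kN/m; ΣW sinα = 130.3 kN/m
Resisting = 32.6 + 348.4·tan29.3° = 32.6 + 195.5 = 228.2 kN/m
FS = 228.2 / 130.3 = 1.752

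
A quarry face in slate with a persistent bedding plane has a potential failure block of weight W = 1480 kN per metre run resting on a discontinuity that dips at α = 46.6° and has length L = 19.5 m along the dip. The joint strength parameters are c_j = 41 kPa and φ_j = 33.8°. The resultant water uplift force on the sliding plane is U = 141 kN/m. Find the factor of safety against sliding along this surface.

FS = 1.29

Resolving the block weight along and normal to the plane and applying the Mohr–Coulomb strength on the joint:
N' = W cosα − U = 1480·cos46.6° − 141 = 875.9 kN/m
Driving force T = W sinα = 1480·sin46.6° = 1075.3 kN/m
Resisting force R = c_j·L + N'·tanφ_j = 41·19.5 + 875.9·tan33.8° = 799.5 + 586.4 = 1385.9 kN/m
FS = R / T = 1385.9 / 1075.3 = 1.289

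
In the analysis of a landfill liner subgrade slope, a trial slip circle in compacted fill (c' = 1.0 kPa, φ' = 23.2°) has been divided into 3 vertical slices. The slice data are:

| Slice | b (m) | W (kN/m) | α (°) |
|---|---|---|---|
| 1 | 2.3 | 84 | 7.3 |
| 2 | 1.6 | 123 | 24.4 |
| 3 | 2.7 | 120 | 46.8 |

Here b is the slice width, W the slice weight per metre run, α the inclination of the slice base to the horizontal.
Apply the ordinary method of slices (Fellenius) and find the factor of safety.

FS = 0.85

Ordinary method of slices: FS = Σ[c'·Δl_i + (W_i cosα_i)·tanφ'] / Σ W_i sinα_i, with Δl_i = b_i / cosα_i.
Slice 1: Δl = 2.3/cos7.3° = 2.319 m; N'_1 = 84·cos7.3° = 83.3; c'Δl = 2.32; W sinα = 10.7
Slice 2: Δl = 1.6/cos24.4° = 1.757 m; N'_2 = 123·cos24.4° = 112.0; c'Δl = 1.76; W sinα = 50.8
Slice 3: Δl = 2.7/cos46.8° = 3.944 m; N'_3 = 120·cos46.8° = 82.1; c'Δl = 3.94; W sinα = 87.5
Σc'Δl = 8.0 kN/m; ΣN' = 277.5 kN/m; ΣW sinα = 149.0 kN/m
Resisting = 8.0 + 277.5·tan23.2° = 8.0 + 118.9 = 126.9 kN/m
FS = 126.9 / 149.0 = 0.852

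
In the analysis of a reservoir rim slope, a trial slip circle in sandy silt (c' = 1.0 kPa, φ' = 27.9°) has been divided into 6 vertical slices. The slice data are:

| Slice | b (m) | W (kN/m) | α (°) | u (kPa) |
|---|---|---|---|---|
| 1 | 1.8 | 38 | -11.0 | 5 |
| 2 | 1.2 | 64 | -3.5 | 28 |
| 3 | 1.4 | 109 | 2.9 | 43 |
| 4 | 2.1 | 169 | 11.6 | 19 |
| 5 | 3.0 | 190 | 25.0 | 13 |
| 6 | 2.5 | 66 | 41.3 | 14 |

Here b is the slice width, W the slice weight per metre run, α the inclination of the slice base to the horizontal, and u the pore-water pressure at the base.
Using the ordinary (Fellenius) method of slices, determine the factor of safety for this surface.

Ordinary method of slices: FS = Σ[c'·Δl_i + (W_i cosα_i − u_i·Δl_i)·tanφ'] / Σ W_i sinα_i, with Δl_i = b_i / cosα_i.
Slice 1: Δl = 1.8/cos(-11.0°) = 1.834 m; N'_1 = 38·cos(-11.0°) − 5·1.834 = 28.1; c'Δl = 1.83; W sinα = -7.3
Slice 2: Δl = 1.2/cos(-3.5°) = 1.202 m; N'_2 = 64·cos(-3.5°) − 28·1.202 = 30.2; c'Δl = 1.20; W sinα = -3.9
Slice 3: Δl = 1.4/cos2.9° = 1.402 m; N'_3 = 109·cos2.9° − 43·1.402 = 48.6; c'Δl = 1.40; W sinα = 5.5
Slice 4: Δl = 2.1/cos11.6° = 2.144 m; N'_4 = 169·cos11.6° − 19·2.144 = 124.8; c'Δl = 2.14; W sinα = 34.0
Slice 5: Δl = 3.0/cos25.0° = 3.310 m; N'_5 = 190·cos25.0° − 13·3.310 = 129.2; c'Δl = 3.31; W sinα = 80.3
Slice 6: Δl = 2.5/cos41.3° = 3.328 m; N'_6 = 66·cos41.3° − 14·3.328 = 3.0; c'Δl = 3.33; W sinα = 43.6
Σc'Δl = 13.2 kN/m; ΣN' = 363.9 kN/m; ΣW sinα = 152.2 kN/m
Resisting = 13.2 + 363.9·tan27.9° = 13.2 + 192.7 = 205.9 kN/m
FS = 205.9 / 152.2 = 1.353

FS = 1.35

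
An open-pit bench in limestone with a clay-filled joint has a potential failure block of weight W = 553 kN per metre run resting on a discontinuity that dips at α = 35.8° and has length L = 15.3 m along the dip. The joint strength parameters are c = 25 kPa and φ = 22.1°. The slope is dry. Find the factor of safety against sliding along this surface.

FS = 1.75

Resolving the block weight along and normal to the plane and applying the Mohr–Coulomb strength on the joint:
N' = W cosα = 553·cos35.8° = 448.5 kN/m
Driving force T = W sinα = 553·sin35.8° = 323.5 kN/m
Resisting force R = c·L + N'·tanφ = 25·15.3 + 448.5·tan22.1° = 382.5 + 182.1 = 564.6 kN/m
FS = R / T = 564.6 / 323.5 = 1.745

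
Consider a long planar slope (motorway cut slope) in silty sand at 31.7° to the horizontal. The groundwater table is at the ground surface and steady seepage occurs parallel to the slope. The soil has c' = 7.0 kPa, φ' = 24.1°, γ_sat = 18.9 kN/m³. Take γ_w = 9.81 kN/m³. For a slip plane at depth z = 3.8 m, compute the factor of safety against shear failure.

With seepage parallel to the slope and the water table at the surface, the effective normal stress on the slip plane uses the buoyant unit weight γ' = γ_sat − γ_w while the driving shear stress uses γ_sat:
FS = [c' + γ' z cos²β tanφ'] / [γ_sat z sinβ cosβ]
γ' = 18.9 − 9.81 = 9.09 kN/m³
Numerator = 7.0 + 9.09·3.8·cos²31.7°·tan24.1° = 7.0 + 9.09·3.8·0.7239·0.4473 = 18.185 kPa
Denominator = 18.9·3.8·sin31.7°·cos31.7° = 18.9·3.8·0.5255·0.8508 = 32.109 kPa
FS = 18.185 / 32.109 = 0.566

FS = 0.57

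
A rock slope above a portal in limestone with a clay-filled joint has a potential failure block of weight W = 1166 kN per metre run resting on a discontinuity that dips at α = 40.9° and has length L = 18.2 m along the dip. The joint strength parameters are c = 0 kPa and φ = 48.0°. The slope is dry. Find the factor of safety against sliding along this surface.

Resolving the block weight along and normal to the plane and applying the Mohr–Coulomb strength on the joint:
N' = W cosα = 1166·cos40.9° = 881.3 kN/m
Driving force T = W sinα = 1166·sin40.9° = 763.4 kN/m
Resisting force R = c·L + N'·tanφ = 0·18.2 + 881.3·tan48.0° = 0.0 + 978.8 = 978.8 kN/m
FS = R / T = 978.8 / 763.4 = 1.282

FS = 1.28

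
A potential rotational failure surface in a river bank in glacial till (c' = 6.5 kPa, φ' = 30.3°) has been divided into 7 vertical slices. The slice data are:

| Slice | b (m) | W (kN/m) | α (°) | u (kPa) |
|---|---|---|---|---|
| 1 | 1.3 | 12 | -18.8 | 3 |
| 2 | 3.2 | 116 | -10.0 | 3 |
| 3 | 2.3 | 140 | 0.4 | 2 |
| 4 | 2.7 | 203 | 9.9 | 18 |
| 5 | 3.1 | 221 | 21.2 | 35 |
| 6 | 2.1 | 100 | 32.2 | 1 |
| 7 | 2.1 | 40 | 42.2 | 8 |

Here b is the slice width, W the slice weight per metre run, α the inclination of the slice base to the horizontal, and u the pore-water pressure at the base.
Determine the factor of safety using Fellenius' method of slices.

Ordinary method of slices: FS = Σ[c'·Δl_i + (W_i cosα_i − u_i·Δl_i)·tanφ'] / Σ W_i sinα_i, with Δl_i = b_i / cosα_i.
Slice 1: Δl = 1.3/cos(-18.8°) = 1.373 m; N'_1 = 12·cos(-18.8°) − 3·1.373 = 7.2; c'Δl = 8.93; W sinα = -3.9
Slice 2: Δl = 3.2/cos(-10.0°) = 3.249 m; N'_2 = 116·cos(-10.0°) − 3·3.249 = 104.5; c'Δl = 21.12; W sinα = -20.1
Slice 3: Δl = 2.3/cos0.4° = 2.300 m; N'_3 = 140·cos0.4° − 2·2.300 = 135.4; c'Δl = 14.95; W sinα = 1.0
Slice 4: Δl = 2.7/cos9.9° = 2.741 m; N'_4 = 203·cos9.9° − 18·2.741 = 150.6; c'Δl = 17.82; W sinα = 34.9
Slice 5: Δl = 3.1/cos21.2° = 3.325 m; N'_5 = 221·cos21.2° − 35·3.325 = 89.7; c'Δl = 21.61; W sinα = 79.9
Slice 6: Δl = 2.1/cos32.2° = 2.482 m; N'_6 = 100·cos32.2° − 1·2.482 = 82.1; c'Δl = 16.13; W sinα = 53.3
Slice 7: Δl = 2.1/cos42.2° = 2.835 m; N'_7 = 40·cos42.2° − 8·2.835 = 7.0; c'Δl = 18.43; W sinα = 26.9
Σc'Δl = 119.0 kN/m; ΣN' = 576.5 kN/m; ΣW sinα = 171.9 kN/m
Resisting = 119.0 + 576.5·tan30.3° = 119.0 + 336.9 = 455.9 kN/m
FS = 455.9 / 171.9 = 2.651

FS = 2.65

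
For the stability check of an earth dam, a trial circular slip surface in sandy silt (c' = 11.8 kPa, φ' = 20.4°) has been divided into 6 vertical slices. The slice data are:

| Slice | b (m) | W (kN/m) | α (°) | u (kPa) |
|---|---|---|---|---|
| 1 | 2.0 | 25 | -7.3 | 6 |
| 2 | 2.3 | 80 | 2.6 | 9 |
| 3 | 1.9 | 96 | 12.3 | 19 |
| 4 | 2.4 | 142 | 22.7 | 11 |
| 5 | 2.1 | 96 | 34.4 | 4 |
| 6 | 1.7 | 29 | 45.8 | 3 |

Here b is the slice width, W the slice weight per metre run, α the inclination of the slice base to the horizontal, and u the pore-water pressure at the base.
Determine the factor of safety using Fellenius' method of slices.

FS = 1.86

Ordinary method of slices: FS = Σ[c'·Δl_i + (W_i cosα_i − u_i·Δl_i)·tanφ'] / Σ W_i sinα_i, with Δl_i = b_i / cosα_i.
Slice 1: Δl = 2.0/cos(-7.3°) = 2.016 m; N'_1 = 25·cos(-7.3°) − 6·2.016 = 12.7; c'Δl = 23.79; W sinα = -3.2
Slice 2: Δl = 2.3/cos2.6° = 2.302 m; N'_2 = 80·cos2.6° − 9·2.302 = 59.2; c'Δl = 27.17; W sinα = 3.6
Slice 3: Δl = 1.9/cos12.3° = 1.945 m; N'_3 = 96·cos12.3° − 19·1.945 = 56.8; c'Δl = 22.95; W sinα = 20.5
Slice 4: Δl = 2.4/cos22.7° = 2.602 m; N'_4 = 142·cos22.7° − 11·2.602 = 102.4; c'Δl = 30.70; W sinα = 54.8
Slice 5: Δl = 2.1/cos34.4° = 2.545 m; N'_5 = 96·cos34.4° − 4·2.545 = 69.0; c'Δl = 30.03; W sinα = 54.2
Slice 6: Δl = 1.7/cos45.8° = 2.438 m; N'_6 = 29·cos45.8° − 3·2.438 = 12.9; c'Δl = 28.77; W sinα = 20.8
Σc'Δl = 163.4 kN/m; ΣN' = 313.1 kN/m; ΣW sinα = 150.7 kN/m
Resisting = 163.4 + 313.1·tan20.4° = 163.4 + 116.4 = 279.8 kN/m
FS = 279.8 / 150.7 = 1.857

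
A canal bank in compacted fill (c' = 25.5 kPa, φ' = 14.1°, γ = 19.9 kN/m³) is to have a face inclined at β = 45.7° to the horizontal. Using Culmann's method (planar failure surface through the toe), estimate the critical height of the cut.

Culmann's analysis gives the critical failure plane at α_cr = (β + φ')/2 = (45.7 + 14.1)/2 = 29.9°, and the critical height
H_c = (4c'/γ) · sinβ cosφ' / [1 − cos(β − φ')]
    = (4·25.5/19.9) · sin45.7°·cos14.1° / [1 − cos(31.6°)]
    = 5.126 · 0.7157·0.9699 / [1 − 0.8517]
    = 5.126 · 0.6941 / 0.1483
    = 24.00 m

H_c = 24.00 m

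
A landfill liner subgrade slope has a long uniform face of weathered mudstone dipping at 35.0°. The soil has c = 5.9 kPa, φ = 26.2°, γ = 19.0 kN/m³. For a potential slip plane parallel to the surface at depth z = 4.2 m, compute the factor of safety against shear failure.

For an infinite slope with a slip plane parallel to the surface (no pore pressure): FS = [c + γz cos²β tanφ] / [γz sinβ cosβ].
γz = 19.0·4.2 = 79.80 kN/m²
Numerator = 5.9 + 79.80·cos²35.0°·tan26.2° = 5.9 + 79.80·0.6710·0.4921 = 32.248 kPa
Denominator = 79.80·sin35.0°·cos35.0° = 79.80·0.5736·0.8192 = 37.494 kPa
FS = 32.248 / 37.494 = 0.860

FS = 0.86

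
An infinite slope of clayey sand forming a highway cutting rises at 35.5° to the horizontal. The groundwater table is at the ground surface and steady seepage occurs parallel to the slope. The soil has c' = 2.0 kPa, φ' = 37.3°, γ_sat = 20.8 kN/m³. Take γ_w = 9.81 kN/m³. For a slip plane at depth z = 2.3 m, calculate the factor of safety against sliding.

With seepage parallel to the slope and the water table at the surface, the effective normal stress on the slip plane uses the buoyant unit weight γ' = γ_sat − γ_w while the driving shear stress uses γ_sat:
FS = [c' + γ' z cos²β tanφ'] / [γ_sat z sinβ cosβ]
γ' = 20.8 − 9.81 = 10.99 kN/m³
Numerator = 2.0 + 10.99·2.3·cos²35.5°·tan37.3° = 2.0 + 10.99·2.3·0.6628·0.7618 = 14.763 kPa
Denominator = 20.8·2.3·sin35.5°·cos35.5° = 20.8·2.3·0.5807·0.8141 = 22.617 kPa
FS = 14.763 / 22.617 = 0.653

FS = 0.65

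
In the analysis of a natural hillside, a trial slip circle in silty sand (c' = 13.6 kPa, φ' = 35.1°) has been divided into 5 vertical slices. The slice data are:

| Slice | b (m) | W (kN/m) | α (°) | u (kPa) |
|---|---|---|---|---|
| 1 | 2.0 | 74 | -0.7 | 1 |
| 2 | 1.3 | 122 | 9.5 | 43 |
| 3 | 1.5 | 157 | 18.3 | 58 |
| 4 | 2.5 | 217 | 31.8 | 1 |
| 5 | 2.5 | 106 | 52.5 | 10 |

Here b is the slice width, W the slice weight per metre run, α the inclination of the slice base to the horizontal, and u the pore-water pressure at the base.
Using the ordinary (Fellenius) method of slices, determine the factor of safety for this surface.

FS = 1.66

Ordinary method of slices: FS = Σ[c'·Δl_i + (W_i cosα_i − u_i·Δl_i)·tanφ'] / Σ W_i sinα_i, with Δl_i = b_i / cosα_i.
Slice 1: Δl = 2.0/cos(-0.7°) = 2.000 m; N'_1 = 74·cos(-0.7°) − 1·2.000 = 72.0; c'Δl = 27.20; W sinα = -0.9
Slice 2: Δl = 1.3/cos9.5° = 1.318 m; N'_2 = 122·cos9.5° − 43·1.318 = 63.6; c'Δl = 17.93; W sinα = 20.1
Slice 3: Δl = 1.5/cos18.3° = 1.580 m; N'_3 = 157·cos18.3° − 58·1.580 = 57.4; c'Δl = 21.49; W sinα = 49.3
Slice 4: Δl = 2.5/cos31.8° = 2.942 m; N'_4 = 217·cos31.8° − 1·2.942 = 181.5; c'Δl = 40.01; W sinα = 114.3
Slice 5: Δl = 2.5/cos52.5° = 4.107 m; N'_5 = 106·cos52.5° − 10·4.107 = 23.5; c'Δl = 55.85; W sinα = 84.1
Σc'Δl = 162.5 kN/m; ΣN' = 398.0 kN/m; ΣW sinα = 267.0 kN/m
Resisting = 162.5 + 398.0·tan35.1° = 162.5 + 279.7 = 442.2 kN/m
FS = 442.2 / 267.0 = 1.656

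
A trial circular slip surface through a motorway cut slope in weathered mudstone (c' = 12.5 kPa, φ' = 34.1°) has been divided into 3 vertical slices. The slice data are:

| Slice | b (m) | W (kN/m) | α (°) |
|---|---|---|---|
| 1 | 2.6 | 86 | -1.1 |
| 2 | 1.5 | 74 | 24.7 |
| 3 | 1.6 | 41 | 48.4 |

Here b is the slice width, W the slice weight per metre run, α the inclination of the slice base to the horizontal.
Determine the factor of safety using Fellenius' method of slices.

FS = 3.43

Ordinary method of slices: FS = Σ[c'·Δl_i + (W_i cosα_i)·tanφ'] / Σ W_i sinα_i, with Δl_i = b_i / cosα_i.
Slice 1: Δl = 2.6/cos(-1.1°) = 2.600 m; N'_1 = 86·cos(-1.1°) = 86.0; c'Δl = 32.51; W sinα = -1.7
Slice 2: Δl = 1.5/cos24.7° = 1.651 m; N'_2 = 74·cos24.7° = 67.2; c'Δl = 20.64; W sinα = 30.9
Slice 3: Δl = 1.6/cos48.4° = 2.410 m; N'_3 = 41·cos48.4° = 27.2; c'Δl = 30.12; W sinα = 30.7
Σc'Δl = 83.3 kN/m; ΣN' = 180.4 kN/m; ΣW sinα = 59.9 kN/m
Resisting = 83.3 + 180.4·tan34.1° = 83.3 + 122.2 = 205.4 kN/m
FS = 205.4 / 59.9 = 3.428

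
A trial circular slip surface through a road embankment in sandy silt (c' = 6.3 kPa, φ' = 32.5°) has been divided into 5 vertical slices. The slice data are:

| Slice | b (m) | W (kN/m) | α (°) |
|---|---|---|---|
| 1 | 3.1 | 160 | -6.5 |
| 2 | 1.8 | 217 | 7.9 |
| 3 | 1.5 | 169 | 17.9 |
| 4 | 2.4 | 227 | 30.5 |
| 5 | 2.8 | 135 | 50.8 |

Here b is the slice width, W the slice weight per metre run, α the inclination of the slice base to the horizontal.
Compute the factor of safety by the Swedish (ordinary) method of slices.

Ordinary method of slices: FS = Σ[c'·Δl_i + (W_i cosα_i)·tanφ'] / Σ W_i sinα_i, with Δl_i = b_i / cosα_i.
Slice 1: Δl = 3.1/cos(-6.5°) = 3.120 m; N'_1 = 160·cos(-6.5°) = 159.0; c'Δl = 19.66; W sinα = -18.1
Slice 2: Δl = 1.8/cos7.9° = 1.817 m; N'_2 = 217·cos7.9° = 214.9; c'Δl = 11.45; W sinα = 29.8
Slice 3: Δl = 1.5/cos17.9° = 1.576 m; N'_3 = 169·cos17.9° = 160.8; c'Δl = 9.93; W sinα = 51.9
Slice 4: Δl = 2.4/cos30.5° = 2.785 m; N'_4 = 227·cos30.5° = 195.6; c'Δl = 17.55; W sinα = 115.2
Slice 5: Δl = 2.8/cos50.8° = 4.430 m; N'_5 = 135·cos50.8° = 85.3; c'Δl = 27.91; W sinα = 104.6
Σc'Δl = 86.5 kN/m; ΣN' = 815.6 kN/m; ΣW sinα = 283.5 kN/m
Resisting = 86.5 + 815.6·tan32.5° = 86.5 + 519.6 = 606.1 kN/m
FS = 606.1 / 283.5 = 2.138

FS = 2.14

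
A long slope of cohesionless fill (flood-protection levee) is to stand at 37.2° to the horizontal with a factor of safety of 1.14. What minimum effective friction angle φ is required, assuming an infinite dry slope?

FS = tanφ/tanβ ⇒ tanφ = FS · tanβ = 1.14 · tan37.2° = 0.8653
φ = arctan(0.8653) = 40.87°

φ = 40.9°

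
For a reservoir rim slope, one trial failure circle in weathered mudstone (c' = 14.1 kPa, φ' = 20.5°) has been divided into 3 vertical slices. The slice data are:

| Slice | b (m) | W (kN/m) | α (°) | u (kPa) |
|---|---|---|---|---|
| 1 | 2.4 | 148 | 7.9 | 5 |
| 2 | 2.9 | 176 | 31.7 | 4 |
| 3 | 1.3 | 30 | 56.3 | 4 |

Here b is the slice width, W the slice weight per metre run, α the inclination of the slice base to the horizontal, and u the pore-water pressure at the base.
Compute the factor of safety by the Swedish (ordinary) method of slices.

FS = 1.59

Ordinary method of slices: FS = Σ[c'·Δl_i + (W_i cosα_i − u_i·Δl_i)·tanφ'] / Σ W_i sinα_i, with Δl_i = b_i / cosα_i.
Slice 1: Δl = 2.4/cos7.9° = 2.423 m; N'_1 = 148·cos7.9° − 5·2.423 = 134.5; c'Δl = 34.16; W sinα = 20.3
Slice 2: Δl = 2.9/cos31.7° = 3.409 m; N'_2 = 176·cos31.7° − 4·3.409 = 136.1; c'Δl = 48.06; W sinα = 92.5
Slice 3: Δl = 1.3/cos56.3° = 2.343 m; N'_3 = 30·cos56.3° − 4·2.343 = 7.3; c'Δl = 33.04; W sinα = 25.0
Σc'Δl = 115.3 kN/m; ΣN' = 277.9 kN/m; ΣW sinα = 137.8 kN/m
Resisting = 115.3 + 277.9·tan20.5° = 115.3 + 103.9 = 219.1 kN/m
FS = 219.1 / 137.8 = 1.591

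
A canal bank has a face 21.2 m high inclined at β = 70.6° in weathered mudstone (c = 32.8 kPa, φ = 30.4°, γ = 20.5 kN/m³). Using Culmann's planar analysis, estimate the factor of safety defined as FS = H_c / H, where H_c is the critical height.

H_c = (4c/γ) · sinβ cosφ / [1 − cos(β − φ)]
    = (4·32.8/20.5) · sin70.6°·cos30.4° / [1 − cos40.2°]
    = 6.400 · 0.8135 / 0.2362 = 22.04 m
FS = H_c / H = 22.04 / 21.2 = 1.040

FS = 1.04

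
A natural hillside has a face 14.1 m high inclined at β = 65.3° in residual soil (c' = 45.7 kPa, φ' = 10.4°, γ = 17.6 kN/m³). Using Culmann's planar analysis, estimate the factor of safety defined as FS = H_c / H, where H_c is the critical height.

H_c = (4c'/γ) · sinβ cosφ' / [1 − cos(β − φ')]
    = (4·45.7/17.6) · sin65.3°·cos10.4° / [1 − cos54.9°]
    = 10.386 · 0.8936 / 0.4250 = 21.84 m
FS = H_c / H = 21.84 / 14.1 = 1.549

FS = 1.55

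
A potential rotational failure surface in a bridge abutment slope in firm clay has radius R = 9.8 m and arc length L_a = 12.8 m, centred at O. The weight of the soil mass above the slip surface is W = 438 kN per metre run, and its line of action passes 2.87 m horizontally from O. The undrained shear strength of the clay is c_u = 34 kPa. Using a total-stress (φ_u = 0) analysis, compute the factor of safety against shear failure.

FS = 3.39

Taking moments about the centre O, the resisting moment is provided by the undrained shear strength acting along the arc:
M_R = c_u·L_a·R = 34·12.80·9.8 = 4265.0 kN·m/m
M_D = W·d = 438·2.87 = 1257.1 kN·m/m
FS = M_R / M_D = 4265.0 / 1257.1 = 3.393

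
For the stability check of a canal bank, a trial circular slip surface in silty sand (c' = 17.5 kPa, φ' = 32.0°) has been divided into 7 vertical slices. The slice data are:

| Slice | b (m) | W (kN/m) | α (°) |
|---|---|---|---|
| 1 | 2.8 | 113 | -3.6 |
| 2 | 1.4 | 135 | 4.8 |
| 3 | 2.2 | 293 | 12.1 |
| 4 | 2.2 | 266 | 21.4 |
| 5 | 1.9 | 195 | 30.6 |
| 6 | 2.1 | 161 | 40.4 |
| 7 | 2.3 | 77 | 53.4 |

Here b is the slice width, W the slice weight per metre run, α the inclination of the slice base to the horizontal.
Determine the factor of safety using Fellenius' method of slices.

Ordinary method of slices: FS = Σ[c'·Δl_i + (W_i cosα_i)·tanφ'] / Σ W_i sinα_i, with Δl_i = b_i / cosα_i.
Slice 1: Δl = 2.8/cos(-3.6°) = 2.806 m; N'_1 = 113·cos(-3.6°) = 112.8; c'Δl = 49.10; W sinα = -7.1
Slice 2: Δl = 1.4/cos4.8° = 1.405 m; N'_2 = 135·cos4.8° = 134.5; c'Δl = 24.59; W sinα = 11.3
Slice 3: Δl = 2.2/cos12.1° = 2.250 m; N'_3 = 293·cos12.1° = 286.5; c'Δl = 39.37; W sinα = 61.4
Slice 4: Δl = 2.2/cos21.4° = 2.363 m; N'_4 = 266·cos21.4° = 247.7; c'Δl = 41.35; W sinα = 97.1
Slice 5: Δl = 1.9/cos30.6° = 2.207 m; N'_5 = 195·cos30.6° = 167.8; c'Δl = 38.63; W sinα = 99.3
Slice 6: Δl = 2.1/cos40.4° = 2.758 m; N'_6 = 161·cos40.4° = 122.6; c'Δl = 48.26; W sinα = 104.3
Slice 7: Δl = 2.3/cos53.4° = 3.858 m; N'_7 = 77·cos53.4° = 45.9; c'Δl = 67.51; W sinα = 61.8
Σc'Δl = 308.8 kN/m; ΣN' = 1117.8 kN/m; ΣW sinα = 428.1 kN/m
Resisting = 308.8 + 1117.8·tan32.0° = 308.8 + 698.5 = 1007.3 kN/m
FS = 1007.3 / 428.1 = 2.353

FS = 2.35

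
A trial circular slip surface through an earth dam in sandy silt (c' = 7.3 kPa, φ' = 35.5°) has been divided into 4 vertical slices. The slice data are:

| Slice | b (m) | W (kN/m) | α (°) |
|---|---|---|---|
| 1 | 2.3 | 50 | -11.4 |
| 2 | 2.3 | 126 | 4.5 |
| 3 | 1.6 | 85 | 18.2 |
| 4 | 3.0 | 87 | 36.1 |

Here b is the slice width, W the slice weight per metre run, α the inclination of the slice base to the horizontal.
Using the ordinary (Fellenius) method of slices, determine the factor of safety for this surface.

Ordinary method of slices: FS = Σ[c'·Δl_i + (W_i cosα_i)·tanφ'] / Σ W_i sinα_i, with Δl_i = b_i / cosα_i.
Slice 1: Δl = 2.3/cos(-11.4°) = 2.346 m; N'_1 = 50·cos(-11.4°) = 49.0; c'Δl = 17.13; W sinα = -9.9
Slice 2: Δl = 2.3/cos4.5° = 2.307 m; N'_2 = 126·cos4.5° = 125.6; c'Δl = 16.84; W sinα = 9.9
Slice 3: Δl = 1.6/cos18.2° = 1.684 m; N'_3 = 85·cos18.2° = 80.7; c'Δl = 12.30; W sinα = 26.5
Slice 4: Δl = 3.0/cos36.1° = 3.713 m; N'_4 = 87·cos36.1° = 70.3; c'Δl = 27.10; W sinα = 51.3
Σc'Δl = 73.4 kN/m; ΣN' = 325.7 kN/m; ΣW sinα = 77.8 kN/m
Resisting = 73.4 + 325.7·tan35.5° = 73.4 + 232.3 = 305.7 kN/m
FS = 305.7 / 77.8 = 3.928

FS = 3.93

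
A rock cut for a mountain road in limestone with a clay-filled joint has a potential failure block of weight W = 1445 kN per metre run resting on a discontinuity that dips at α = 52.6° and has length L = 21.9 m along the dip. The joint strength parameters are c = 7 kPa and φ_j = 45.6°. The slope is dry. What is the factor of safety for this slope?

FS = 0.91

Resolving the block weight along and normal to the plane and applying the Mohr–Coulomb strength on the joint:
N' = W cosα = 1445·cos52.6° = 877.7 kN/m
Driving force T = W sinα = 1445·sin52.6° = 1147.9 kN/m
Resisting force R = c·L + N'·tanφ_j = 7·21.9 + 877.7·tan45.6° = 153.3 + 896.2 = 1049.5 kN/m
FS = R / T = 1049.5 / 1147.9 = 0.914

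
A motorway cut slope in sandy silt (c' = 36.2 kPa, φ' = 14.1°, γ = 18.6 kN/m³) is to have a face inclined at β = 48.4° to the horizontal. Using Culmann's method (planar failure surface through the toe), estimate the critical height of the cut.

Culmann's analysis gives the critical failure plane at α_cr = (β + φ')/2 = (48.4 + 14.1)/2 = 31.2°, and the critical height
H_c = (4c'/γ) · sinβ cosφ' / [1 − cos(β − φ')]
    = (4·36.2/18.6) · sin48.4°·cos14.1° / [1 − cos(34.3°)]
    = 7.785 · 0.7478·0.9699 / [1 − 0.8261]
    = 7.785 · 0.7253 / 0.1739
    = 32.47 m

H_c = 32.47 m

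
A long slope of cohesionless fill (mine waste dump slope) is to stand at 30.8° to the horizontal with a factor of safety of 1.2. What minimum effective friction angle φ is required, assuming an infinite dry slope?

φ = 35.6°

FS = tanφ/tanβ ⇒ tanφ = FS · tanβ = 1.2 · tan30.8° = 0.7153
φ = arctan(0.7153) = 35.58°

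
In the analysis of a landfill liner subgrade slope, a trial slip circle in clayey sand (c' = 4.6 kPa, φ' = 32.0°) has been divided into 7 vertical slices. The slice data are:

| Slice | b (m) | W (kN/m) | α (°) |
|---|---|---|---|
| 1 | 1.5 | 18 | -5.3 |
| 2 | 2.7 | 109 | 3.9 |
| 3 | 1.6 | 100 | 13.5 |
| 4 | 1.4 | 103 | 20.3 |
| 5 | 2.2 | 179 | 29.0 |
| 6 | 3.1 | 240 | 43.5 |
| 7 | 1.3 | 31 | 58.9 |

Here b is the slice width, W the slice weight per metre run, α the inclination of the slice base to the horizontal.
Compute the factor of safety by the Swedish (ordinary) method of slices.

FS = 1.44

Ordinary method of slices: FS = Σ[c'·Δl_i + (W_i cosα_i)·tanφ'] / Σ W_i sinα_i, with Δl_i = b_i / cosα_i.
Slice 1: Δl = 1.5/cos(-5.3°) = 1.506 m; N'_1 = 18·cos(-5.3°) = 17.9; c'Δl = 6.93; W sinα = -1.7
Slice 2: Δl = 2.7/cos3.9° = 2.706 m; N'_2 = 109·cos3.9° = 108.7; c'Δl = 12.45; W sinα = 7.4
Slice 3: Δl = 1.6/cos13.5° = 1.645 m; N'_3 = 100·cos13.5° = 97.2; c'Δl = 7.57; W sinα = 23.3
Slice 4: Δl = 1.4/cos20.3° = 1.493 m; N'_4 = 103·cos20.3° = 96.6; c'Δl = 6.87; W sinα = 35.7
Slice 5: Δl = 2.2/cos29.0° = 2.515 m; N'_5 = 179·cos29.0° = 156.6; c'Δl = 11.57; W sinα = 86.8
Slice 6: Δl = 3.1/cos43.5° = 4.274 m; N'_6 = 240·cos43.5° = 174.1; c'Δl = 19.66; W sinα = 165.2
Slice 7: Δl = 1.3/cos58.9° = 2.517 m; N'_7 = 31·cos58.9° = 16.0; c'Δl = 11.58; W sinα = 26.5
Σc'Δl = 76.6 kN/m; ΣN' = 667.2 kN/m; ΣW sinα = 343.4 kN/m
Resisting = 76.6 + 667.2·tan32.0° = 76.6 + 416.9 = 493.5 kN/m
FS = 493.5 / 343.4 = 1.437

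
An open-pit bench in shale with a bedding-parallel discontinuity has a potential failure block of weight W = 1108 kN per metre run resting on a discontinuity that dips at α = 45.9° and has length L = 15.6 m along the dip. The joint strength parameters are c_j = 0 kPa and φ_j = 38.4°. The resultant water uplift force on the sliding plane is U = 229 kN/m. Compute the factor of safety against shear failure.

FS = 0.54

Resolving the block weight along and normal to the plane and applying the Mohr–Coulomb strength on the joint:
N' = W cosα − U = 1108·cos45.9° − 229 = 542.1 kN/m
Driving force T = W sinα = 1108·sin45.9° = 795.7 kN/m
Resisting force R = c_j·L + N'·tanφ_j = 0·15.6 + 542.1·tan38.4° = 0.0 + 429.6 = 429.6 kN/m
FS = R / T = 429.6 / 795.7 = 0.540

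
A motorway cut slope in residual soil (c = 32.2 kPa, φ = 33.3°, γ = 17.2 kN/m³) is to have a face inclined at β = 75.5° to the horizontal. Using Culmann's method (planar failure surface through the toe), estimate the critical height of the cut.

H_c = 23.38 m

Culmann's analysis gives the critical failure plane at α_cr = (β + φ)/2 = (75.5 + 33.3)/2 = 54.4°, and the critical height
H_c = (4c/γ) · sinβ cosφ / [1 − cos(β − φ)]
    = (4·32.2/17.2) · sin75.5°·cos33.3° / [1 − cos(42.2°)]
    = 7.488 · 0.9681·0.8358 / [1 − 0.7408]
    = 7.488 · 0.8092 / 0.2592
    = 23.38 m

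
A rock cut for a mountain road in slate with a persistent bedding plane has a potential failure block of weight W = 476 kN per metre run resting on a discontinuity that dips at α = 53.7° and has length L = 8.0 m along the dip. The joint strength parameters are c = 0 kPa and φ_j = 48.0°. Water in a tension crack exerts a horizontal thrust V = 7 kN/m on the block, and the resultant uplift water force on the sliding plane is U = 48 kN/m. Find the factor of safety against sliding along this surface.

Resolving the block weight along and normal to the plane and applying the Mohr–Coulomb strength on the joint:
N' = W cosα − U − V sinα = 476·cos53.7° − 48 − 7·sin53.7° = 228.2 kN/m
Driving force T = W sinα + V cosα = 476·sin53.7° + 7·cos53.7° = 387.8 kN/m
Resisting force R = c·L + N'·tanφ_j = 0·8.0 + 228.2·tan48.0° = 0.0 + 253.4 = 253.4 kN/m
FS = R / T = 253.4 / 387.8 = 0.653

FS = 0.65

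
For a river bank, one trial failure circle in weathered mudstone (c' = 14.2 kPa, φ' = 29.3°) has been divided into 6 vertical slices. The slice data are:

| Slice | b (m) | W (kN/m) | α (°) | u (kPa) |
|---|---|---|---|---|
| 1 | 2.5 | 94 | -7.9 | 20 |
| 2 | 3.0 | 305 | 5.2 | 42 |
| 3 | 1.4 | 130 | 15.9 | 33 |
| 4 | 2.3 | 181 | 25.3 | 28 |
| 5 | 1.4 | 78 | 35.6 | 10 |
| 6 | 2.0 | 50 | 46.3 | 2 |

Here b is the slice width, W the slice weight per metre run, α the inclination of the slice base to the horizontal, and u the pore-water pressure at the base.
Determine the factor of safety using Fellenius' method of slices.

FS = 2.21

Ordinary method of slices: FS = Σ[c'·Δl_i + (W_i cosα_i − u_i·Δl_i)·tanφ'] / Σ W_i sinα_i, with Δl_i = b_i / cosα_i.
Slice 1: Δl = 2.5/cos(-7.9°) = 2.524 m; N'_1 = 94·cos(-7.9°) − 20·2.524 = 42.6; c'Δl = 35.84; W sinα = -12.9
Slice 2: Δl = 3.0/cos5.2° = 3.012 m; N'_2 = 305·cos5.2° − 42·3.012 = 177.2; c'Δl = 42.78; W sinα = 27.6
Slice 3: Δl = 1.4/cos15.9° = 1.456 m; N'_3 = 130·cos15.9° − 33·1.456 = 77.0; c'Δl = 20.67; W sinα = 35.6
Slice 4: Δl = 2.3/cos25.3° = 2.544 m; N'_4 = 181·cos25.3° − 28·2.544 = 92.4; c'Δl = 36.13; W sinα = 77.4
Slice 5: Δl = 1.4/cos35.6° = 1.722 m; N'_5 = 78·cos35.6° − 10·1.722 = 46.2; c'Δl = 24.45; W sinα = 45.4
Slice 6: Δl = 2.0/cos46.3° = 2.895 m; N'_6 = 50·cos46.3° − 2·2.895 = 28.8; c'Δl = 41.11; W sinα = 36.1
Σc'Δl = 201.0 kN/m; ΣN' = 464.2 kN/m; ΣW sinα = 209.2 kN/m
Resisting = 201.0 + 464.2·tan29.3° = 201.0 + 260.5 = 461.5 kN/m
FS = 461.5 / 209.2 = 2.205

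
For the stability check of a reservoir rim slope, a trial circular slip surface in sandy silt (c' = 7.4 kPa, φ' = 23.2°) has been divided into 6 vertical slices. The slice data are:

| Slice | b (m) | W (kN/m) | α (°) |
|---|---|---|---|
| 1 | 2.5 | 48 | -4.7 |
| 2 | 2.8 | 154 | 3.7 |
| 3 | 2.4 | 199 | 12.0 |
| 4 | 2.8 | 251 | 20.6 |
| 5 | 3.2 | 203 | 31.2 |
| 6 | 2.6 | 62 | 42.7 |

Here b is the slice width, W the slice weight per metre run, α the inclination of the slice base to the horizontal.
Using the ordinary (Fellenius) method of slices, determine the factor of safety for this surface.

FS = 1.76

Ordinary method of slices: FS = Σ[c'·Δl_i + (W_i cosα_i)·tanφ'] / Σ W_i sinα_i, with Δl_i = b_i / cosα_i.
Slice 1: Δl = 2.5/cos(-4.7°) = 2.508 m; N'_1 = 48·cos(-4.7°) = 47.8; c'Δl = 18.56; W sinα = -3.9
Slice 2: Δl = 2.8/cos3.7° = 2.806 m; N'_2 = 154·cos3.7° = 153.7; c'Δl = 20.76; W sinα = 9.9
Slice 3: Δl = 2.4/cos12.0° = 2.454 m; N'_3 = 199·cos12.0° = 194.7; c'Δl = 18.16; W sinα = 41.4
Slice 4: Δl = 2.8/cos20.6° = 2.991 m; N'_4 = 251·cos20.6° = 235.0; c'Δl = 22.14; W sinα = 88.3
Slice 5: Δl = 3.2/cos31.2° = 3.741 m; N'_5 = 203·cos31.2° = 173.6; c'Δl = 27.68; W sinα = 105.2
Slice 6: Δl = 2.6/cos42.7° = 3.538 m; N'_6 = 62·cos42.7° = 45.6; c'Δl = 26.18; W sinα = 42.0
Σc'Δl = 133.5 kN/m; ΣN' = 850.3 kN/m; ΣW sinα = 282.9 kN/m
Resisting = 133.5 + 850.3·tan23.2° = 133.5 + 364.4 = 497.9 kN/m
FS = 497.9 / 282.9 = 1.760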